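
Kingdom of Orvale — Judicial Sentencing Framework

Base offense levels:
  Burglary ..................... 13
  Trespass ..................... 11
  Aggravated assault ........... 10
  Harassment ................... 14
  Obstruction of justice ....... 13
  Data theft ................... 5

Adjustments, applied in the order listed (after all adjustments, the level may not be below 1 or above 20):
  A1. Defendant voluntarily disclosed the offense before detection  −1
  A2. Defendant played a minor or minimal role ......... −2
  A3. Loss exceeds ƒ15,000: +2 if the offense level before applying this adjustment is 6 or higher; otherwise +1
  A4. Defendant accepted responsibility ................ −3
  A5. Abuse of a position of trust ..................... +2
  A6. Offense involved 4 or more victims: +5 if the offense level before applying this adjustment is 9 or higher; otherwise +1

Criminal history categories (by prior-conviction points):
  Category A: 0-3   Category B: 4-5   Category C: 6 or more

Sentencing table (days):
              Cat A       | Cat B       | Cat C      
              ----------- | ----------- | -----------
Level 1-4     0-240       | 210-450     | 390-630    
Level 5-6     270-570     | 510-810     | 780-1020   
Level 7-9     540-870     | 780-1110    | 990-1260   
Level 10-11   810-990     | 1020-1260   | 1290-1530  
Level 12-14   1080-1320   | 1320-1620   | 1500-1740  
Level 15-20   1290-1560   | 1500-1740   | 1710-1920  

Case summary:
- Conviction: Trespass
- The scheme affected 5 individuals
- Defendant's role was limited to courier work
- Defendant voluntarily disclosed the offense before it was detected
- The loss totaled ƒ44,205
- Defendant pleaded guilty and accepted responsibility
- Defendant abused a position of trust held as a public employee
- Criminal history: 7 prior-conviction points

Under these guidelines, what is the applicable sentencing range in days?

1500-1740 days

Base offense level for trespass: 11.
A1 applies: 11 − 1 = 10.
A2 applies: 10 − 2 = 8.
A3 applies (level before this adjustment is 8 ≥ 6, so +2): 8 + 2 = 10.
A4 applies: 10 − 3 = 7.
A5 applies: 7 + 2 = 9.
A6 applies (level before this adjustment is 9 ≥ 9, so +5): 9 + 5 = 14.
Final offense level: 14.
Criminal history: 7 prior points → Category C (6+).
Level 14 falls in the 12-14 band.
Grid: Level 12-14 × Category C = 1500-1740 days.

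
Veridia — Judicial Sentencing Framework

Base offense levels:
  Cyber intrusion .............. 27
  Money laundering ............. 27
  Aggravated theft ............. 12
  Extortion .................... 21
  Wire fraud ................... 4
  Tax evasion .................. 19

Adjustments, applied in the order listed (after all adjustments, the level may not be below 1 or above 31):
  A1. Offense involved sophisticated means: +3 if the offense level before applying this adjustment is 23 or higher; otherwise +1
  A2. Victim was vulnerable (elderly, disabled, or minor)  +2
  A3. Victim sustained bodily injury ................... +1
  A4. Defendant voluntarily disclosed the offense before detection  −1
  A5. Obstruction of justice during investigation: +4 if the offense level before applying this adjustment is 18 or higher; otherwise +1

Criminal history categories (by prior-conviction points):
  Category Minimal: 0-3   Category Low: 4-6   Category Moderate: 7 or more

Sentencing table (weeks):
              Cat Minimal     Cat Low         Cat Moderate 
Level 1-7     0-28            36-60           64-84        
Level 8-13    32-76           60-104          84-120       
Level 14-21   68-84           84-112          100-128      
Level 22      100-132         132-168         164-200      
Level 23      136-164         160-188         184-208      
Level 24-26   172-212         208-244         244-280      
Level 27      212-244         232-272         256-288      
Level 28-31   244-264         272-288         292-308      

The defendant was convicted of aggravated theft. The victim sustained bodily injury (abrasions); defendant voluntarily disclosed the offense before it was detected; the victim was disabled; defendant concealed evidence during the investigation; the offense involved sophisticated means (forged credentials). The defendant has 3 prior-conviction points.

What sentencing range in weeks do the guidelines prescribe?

68-84 weeks

Base offense level for aggravated theft: 12.
A1 applies (level before this adjustment is 12 < 23, so +1): 12 + 1 = 13.
A2 applies: 13 + 2 = 15.
A3 applies: 15 + 1 = 16.
A4 applies: 16 − 1 = 15.
A5 applies (level before this adjustment is 15 < 18, so +1): 15 + 1 = 16.
Final offense level: 16.
Criminal history: 3 prior points → Category Minimal (0-3).
Level 16 falls in the 14-21 band.
Grid: Level 14-21 × Category Minimal = 68-84 weeks.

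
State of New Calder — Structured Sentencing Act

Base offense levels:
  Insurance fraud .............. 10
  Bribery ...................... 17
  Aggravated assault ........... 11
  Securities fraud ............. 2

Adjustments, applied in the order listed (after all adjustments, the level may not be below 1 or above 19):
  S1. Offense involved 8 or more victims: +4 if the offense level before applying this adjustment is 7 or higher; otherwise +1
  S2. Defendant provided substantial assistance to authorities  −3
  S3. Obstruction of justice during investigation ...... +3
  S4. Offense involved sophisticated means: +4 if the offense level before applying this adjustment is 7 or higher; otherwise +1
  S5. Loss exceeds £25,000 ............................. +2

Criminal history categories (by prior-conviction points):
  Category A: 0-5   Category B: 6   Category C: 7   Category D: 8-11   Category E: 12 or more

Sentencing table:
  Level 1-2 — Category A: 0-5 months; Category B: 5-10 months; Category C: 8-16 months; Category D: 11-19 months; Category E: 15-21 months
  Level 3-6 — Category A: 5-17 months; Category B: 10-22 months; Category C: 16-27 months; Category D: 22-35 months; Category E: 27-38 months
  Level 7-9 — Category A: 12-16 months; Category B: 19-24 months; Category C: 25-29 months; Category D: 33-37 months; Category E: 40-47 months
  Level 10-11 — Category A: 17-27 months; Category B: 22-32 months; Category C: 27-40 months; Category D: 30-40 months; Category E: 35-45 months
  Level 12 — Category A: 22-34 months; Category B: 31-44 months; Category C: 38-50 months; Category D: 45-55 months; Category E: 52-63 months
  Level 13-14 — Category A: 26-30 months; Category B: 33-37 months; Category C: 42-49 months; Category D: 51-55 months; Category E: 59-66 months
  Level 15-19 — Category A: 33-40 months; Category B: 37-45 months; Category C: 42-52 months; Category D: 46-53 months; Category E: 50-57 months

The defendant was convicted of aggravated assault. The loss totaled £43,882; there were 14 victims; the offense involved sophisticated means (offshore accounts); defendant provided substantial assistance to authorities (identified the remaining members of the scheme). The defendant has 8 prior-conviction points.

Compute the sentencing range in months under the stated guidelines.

Base offense level for aggravated assault: 11.
S1 applies (level before this adjustment is 11 ≥ 7, so +4): 11 + 4 = 15.
S2 applies: 15 − 3 = 12.
S4 applies (level before this adjustment is 12 ≥ 7, so +4): 12 + 4 = 16.
S5 applies: 16 + 2 = 18.
Final offense level: 18.
Criminal history: 8 prior points → Category D (8-11).
Level 18 falls in the 15-19 band.
Grid: Level 15-19 × Category D = 46-53 months.

46-53 months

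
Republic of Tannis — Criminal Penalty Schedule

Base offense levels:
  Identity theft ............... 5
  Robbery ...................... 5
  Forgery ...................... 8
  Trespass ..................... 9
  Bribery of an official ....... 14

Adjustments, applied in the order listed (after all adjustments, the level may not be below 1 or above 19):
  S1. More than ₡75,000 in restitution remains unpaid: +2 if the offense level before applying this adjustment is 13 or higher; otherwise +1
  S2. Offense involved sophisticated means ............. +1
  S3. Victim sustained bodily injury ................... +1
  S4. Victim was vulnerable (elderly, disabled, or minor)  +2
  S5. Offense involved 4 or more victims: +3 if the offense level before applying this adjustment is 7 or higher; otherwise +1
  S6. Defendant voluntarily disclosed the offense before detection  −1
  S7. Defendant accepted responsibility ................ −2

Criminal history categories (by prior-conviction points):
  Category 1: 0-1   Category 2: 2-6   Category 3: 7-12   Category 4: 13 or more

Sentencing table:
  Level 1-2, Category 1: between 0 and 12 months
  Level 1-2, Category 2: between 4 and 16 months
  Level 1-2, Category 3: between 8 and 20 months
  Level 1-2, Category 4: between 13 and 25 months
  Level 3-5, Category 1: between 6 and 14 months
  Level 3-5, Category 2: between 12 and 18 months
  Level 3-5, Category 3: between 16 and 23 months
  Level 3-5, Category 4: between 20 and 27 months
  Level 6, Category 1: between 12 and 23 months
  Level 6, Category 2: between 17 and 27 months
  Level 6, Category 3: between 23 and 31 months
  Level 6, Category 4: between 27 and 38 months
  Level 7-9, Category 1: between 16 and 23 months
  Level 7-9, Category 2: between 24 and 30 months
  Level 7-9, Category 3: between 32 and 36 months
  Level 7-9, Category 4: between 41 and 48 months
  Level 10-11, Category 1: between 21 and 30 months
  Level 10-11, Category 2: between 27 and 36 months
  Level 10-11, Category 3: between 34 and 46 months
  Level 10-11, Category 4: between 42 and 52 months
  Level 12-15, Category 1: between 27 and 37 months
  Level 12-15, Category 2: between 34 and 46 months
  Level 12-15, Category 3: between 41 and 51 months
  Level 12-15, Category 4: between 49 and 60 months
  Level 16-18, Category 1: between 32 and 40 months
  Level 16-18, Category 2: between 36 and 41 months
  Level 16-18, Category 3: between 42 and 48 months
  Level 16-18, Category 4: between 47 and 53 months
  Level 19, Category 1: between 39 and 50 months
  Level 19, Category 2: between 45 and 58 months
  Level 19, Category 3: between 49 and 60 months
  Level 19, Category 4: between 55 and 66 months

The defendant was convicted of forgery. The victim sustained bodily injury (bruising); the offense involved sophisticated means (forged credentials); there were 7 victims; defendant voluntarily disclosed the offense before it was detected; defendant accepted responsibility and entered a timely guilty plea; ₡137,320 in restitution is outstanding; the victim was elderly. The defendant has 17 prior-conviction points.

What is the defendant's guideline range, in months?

49-60 months

Base offense level for forgery: 8.
S1 applies (level before this adjustment is 8 < 13, so +1): 8 + 1 = 9.
S2 applies: 9 + 1 = 10.
S3 applies: 10 + 1 = 11.
S4 applies: 11 + 2 = 13.
S5 applies (level before this adjustment is 13 ≥ 7, so +3): 13 + 3 = 16.
S6 applies: 16 − 1 = 15.
S7 applies: 15 − 2 = 13.
Final offense level: 13.
Criminal history: 17 prior points → Category 4 (13+).
Level 13 falls in the 12-15 band.
Grid: Level 12-15 × Category 4 = 49-60 months.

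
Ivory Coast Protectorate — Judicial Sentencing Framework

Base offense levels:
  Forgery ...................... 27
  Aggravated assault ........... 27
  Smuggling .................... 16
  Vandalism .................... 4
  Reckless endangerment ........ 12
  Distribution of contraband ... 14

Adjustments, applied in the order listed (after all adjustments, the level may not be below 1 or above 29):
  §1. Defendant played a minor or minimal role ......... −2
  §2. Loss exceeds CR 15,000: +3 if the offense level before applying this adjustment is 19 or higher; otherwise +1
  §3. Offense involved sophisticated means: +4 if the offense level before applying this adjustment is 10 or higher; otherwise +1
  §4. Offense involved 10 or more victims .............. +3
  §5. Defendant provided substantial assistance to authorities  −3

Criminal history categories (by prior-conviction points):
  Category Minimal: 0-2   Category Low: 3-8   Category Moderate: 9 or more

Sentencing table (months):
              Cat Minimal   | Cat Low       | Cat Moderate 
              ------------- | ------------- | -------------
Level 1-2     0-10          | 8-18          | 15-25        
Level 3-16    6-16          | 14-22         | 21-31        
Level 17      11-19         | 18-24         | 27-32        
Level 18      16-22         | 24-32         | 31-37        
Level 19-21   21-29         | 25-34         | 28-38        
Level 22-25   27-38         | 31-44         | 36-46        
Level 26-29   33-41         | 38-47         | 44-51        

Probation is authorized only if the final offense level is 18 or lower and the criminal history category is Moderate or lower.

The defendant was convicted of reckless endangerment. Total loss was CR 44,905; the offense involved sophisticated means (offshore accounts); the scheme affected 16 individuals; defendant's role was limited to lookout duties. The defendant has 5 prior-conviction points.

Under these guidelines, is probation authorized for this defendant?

Base offense level for reckless endangerment: 12.
§1 applies: 12 − 2 = 10.
§2 applies (level before this adjustment is 10 < 19, so +1): 10 + 1 = 11.
§3 applies (level before this adjustment is 11 ≥ 10, so +4): 11 + 4 = 15.
§4 applies: 15 + 3 = 18.
Final offense level: 18.
Criminal history: 5 prior points → Category Low (3-8).
Level 18 falls in the 18 band.
Grid: Level 18 × Category Low = 24-32 months.
Probation check: level 18 ≤ 18 and category Low ≤ Moderate → eligible.

Yes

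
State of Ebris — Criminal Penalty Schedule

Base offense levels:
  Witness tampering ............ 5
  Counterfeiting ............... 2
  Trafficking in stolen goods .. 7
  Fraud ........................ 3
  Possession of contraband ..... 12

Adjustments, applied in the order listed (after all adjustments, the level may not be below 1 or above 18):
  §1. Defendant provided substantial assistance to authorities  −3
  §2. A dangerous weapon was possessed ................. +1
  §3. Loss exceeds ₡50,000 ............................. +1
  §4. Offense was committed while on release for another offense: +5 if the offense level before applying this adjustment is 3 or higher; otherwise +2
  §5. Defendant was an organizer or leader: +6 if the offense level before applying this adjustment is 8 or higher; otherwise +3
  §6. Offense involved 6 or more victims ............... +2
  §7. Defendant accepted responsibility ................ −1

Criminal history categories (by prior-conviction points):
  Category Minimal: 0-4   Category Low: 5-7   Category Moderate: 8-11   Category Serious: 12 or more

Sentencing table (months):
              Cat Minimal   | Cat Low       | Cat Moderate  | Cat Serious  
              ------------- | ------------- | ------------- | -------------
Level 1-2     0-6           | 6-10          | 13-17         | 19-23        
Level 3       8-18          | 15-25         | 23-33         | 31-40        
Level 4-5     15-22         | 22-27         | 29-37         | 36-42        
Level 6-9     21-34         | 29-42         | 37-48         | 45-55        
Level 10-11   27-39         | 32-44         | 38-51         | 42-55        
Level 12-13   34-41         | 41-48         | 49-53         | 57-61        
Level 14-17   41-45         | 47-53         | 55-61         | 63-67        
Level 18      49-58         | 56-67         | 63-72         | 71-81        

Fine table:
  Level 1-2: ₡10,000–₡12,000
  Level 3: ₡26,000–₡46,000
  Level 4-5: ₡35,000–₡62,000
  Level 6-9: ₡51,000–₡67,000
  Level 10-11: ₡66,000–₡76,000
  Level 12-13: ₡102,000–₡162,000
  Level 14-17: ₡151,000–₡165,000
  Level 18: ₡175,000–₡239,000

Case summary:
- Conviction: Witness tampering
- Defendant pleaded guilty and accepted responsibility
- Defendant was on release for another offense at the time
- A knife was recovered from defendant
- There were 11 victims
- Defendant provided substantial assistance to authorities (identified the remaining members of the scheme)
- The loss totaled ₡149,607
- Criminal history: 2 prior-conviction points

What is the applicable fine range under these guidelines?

Base offense level for witness tampering: 5.
§1 applies: 5 − 3 = 2.
§2 applies: 2 + 1 = 3.
§3 applies: 3 + 1 = 4.
§4 applies (level before this adjustment is 4 ≥ 3, so +5): 4 + 5 = 9.
§5 does not apply.
§6 applies: 9 + 2 = 11.
§7 applies: 11 − 1 = 10.
Final offense level: 10.
Level 10 falls in the 10-11 band.
Fine table: Level 10-11 → ₡66,000–₡76,000.

₡66,000–₡76,000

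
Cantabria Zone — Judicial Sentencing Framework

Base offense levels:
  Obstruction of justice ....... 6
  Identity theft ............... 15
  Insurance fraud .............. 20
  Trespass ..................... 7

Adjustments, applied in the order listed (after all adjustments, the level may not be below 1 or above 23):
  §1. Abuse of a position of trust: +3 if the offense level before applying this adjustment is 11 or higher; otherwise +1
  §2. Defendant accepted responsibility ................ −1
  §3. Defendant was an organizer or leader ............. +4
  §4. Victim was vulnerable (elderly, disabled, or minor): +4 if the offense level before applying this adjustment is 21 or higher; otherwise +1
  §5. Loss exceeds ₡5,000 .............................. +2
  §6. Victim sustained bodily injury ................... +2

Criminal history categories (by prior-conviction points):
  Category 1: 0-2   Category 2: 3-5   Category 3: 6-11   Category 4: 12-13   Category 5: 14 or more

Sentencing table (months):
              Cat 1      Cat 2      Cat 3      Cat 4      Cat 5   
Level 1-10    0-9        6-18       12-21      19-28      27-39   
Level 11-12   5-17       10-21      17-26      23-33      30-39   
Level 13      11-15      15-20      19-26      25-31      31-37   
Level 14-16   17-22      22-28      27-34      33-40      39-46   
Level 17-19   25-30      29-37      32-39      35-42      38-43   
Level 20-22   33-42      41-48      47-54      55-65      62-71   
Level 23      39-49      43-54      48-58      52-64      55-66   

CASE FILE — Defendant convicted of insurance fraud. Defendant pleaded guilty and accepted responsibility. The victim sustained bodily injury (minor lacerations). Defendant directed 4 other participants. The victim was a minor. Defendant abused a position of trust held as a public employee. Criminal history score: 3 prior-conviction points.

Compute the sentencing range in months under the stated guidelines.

43-54 months

Base offense level for insurance fraud: 20.
§1 applies (level before this adjustment is 20 ≥ 11, so +3): 20 + 3 = 23.
§2 applies: 23 − 1 = 22.
§3 applies: 22 + 4 = 26.
§4 applies (level before this adjustment is 26 ≥ 21, so +4): 26 + 4 = 30.
§6 applies: 30 + 2 = 32.
Level 32 exceeds the maximum of 23; capped at 23.
Final offense level: 23.
Criminal history: 3 prior points → Category 2 (3-5).
Level 23 falls in the 23 band.
Grid: Level 23 × Category 2 = 43-54 months.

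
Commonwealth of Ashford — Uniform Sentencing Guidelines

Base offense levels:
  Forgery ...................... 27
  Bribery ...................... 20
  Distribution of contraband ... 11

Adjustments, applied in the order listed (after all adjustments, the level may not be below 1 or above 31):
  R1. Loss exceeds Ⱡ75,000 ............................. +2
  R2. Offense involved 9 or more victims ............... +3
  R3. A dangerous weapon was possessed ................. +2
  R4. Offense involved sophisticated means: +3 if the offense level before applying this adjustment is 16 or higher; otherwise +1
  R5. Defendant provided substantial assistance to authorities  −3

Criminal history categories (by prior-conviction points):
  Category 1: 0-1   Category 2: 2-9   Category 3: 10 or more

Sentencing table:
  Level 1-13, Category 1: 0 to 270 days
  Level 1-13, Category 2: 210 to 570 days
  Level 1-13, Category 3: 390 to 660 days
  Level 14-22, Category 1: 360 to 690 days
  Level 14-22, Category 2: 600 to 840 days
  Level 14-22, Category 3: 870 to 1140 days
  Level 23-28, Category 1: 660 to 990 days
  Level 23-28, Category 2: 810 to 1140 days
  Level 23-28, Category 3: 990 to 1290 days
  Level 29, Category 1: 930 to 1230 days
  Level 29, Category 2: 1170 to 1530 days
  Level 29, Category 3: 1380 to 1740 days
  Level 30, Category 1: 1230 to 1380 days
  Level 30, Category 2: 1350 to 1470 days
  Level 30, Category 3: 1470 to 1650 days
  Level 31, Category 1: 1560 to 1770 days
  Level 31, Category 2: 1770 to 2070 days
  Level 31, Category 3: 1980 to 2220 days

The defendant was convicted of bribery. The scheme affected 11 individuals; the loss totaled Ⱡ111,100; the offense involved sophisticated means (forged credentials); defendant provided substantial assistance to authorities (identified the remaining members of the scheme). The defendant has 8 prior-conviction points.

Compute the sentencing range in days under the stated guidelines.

Base offense level for bribery: 20.
R1 applies: 20 + 2 = 22.
R2 applies: 22 + 3 = 25.
R4 applies (level before this adjustment is 25 ≥ 16, so +3): 25 + 3 = 28.
R5 applies: 28 − 3 = 25.
Final offense level: 25.
Criminal history: 8 prior points → Category 2 (2-9).
Level 25 falls in the 23-28 band.
Grid: Level 23-28 × Category 2 = 810-1140 days.

810-1140 days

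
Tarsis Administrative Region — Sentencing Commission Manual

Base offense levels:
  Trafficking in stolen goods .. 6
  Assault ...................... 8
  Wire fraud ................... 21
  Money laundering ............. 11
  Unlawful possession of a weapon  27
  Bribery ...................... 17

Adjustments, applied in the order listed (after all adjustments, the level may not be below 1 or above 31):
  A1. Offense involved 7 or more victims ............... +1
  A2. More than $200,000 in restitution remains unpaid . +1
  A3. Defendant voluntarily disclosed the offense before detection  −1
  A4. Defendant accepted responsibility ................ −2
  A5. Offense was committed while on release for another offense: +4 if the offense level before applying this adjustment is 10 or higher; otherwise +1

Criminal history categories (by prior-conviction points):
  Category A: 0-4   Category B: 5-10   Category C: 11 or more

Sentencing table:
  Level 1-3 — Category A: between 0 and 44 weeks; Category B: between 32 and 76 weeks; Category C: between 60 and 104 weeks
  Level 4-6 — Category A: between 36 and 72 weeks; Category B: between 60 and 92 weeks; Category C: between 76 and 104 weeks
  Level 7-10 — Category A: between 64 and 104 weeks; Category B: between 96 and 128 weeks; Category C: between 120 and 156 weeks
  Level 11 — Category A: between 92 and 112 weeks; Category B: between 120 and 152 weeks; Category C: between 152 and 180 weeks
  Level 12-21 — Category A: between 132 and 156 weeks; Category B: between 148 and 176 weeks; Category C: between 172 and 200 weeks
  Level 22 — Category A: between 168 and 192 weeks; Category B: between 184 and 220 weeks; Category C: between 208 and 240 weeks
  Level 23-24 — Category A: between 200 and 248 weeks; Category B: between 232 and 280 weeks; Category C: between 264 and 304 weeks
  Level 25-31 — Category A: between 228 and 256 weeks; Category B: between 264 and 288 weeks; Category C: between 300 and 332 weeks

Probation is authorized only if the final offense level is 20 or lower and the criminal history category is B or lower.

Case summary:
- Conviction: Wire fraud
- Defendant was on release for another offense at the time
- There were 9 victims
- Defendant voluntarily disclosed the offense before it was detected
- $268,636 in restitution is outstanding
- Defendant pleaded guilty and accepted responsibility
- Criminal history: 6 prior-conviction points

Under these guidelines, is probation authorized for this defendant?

No

Base offense level for wire fraud: 21.
A1 applies: 21 + 1 = 22.
A2 applies: 22 + 1 = 23.
A3 applies: 23 − 1 = 22.
A4 applies: 22 − 2 = 20.
A5 applies (level before this adjustment is 20 ≥ 10, so +4): 20 + 4 = 24.
Final offense level: 24.
Criminal history: 6 prior points → Category B (5-10).
Level 24 falls in the 23-24 band.
Grid: Level 23-24 × Category B = 232-280 weeks.
Probation check: level 24 > 20 and category B ≤ B → not eligible.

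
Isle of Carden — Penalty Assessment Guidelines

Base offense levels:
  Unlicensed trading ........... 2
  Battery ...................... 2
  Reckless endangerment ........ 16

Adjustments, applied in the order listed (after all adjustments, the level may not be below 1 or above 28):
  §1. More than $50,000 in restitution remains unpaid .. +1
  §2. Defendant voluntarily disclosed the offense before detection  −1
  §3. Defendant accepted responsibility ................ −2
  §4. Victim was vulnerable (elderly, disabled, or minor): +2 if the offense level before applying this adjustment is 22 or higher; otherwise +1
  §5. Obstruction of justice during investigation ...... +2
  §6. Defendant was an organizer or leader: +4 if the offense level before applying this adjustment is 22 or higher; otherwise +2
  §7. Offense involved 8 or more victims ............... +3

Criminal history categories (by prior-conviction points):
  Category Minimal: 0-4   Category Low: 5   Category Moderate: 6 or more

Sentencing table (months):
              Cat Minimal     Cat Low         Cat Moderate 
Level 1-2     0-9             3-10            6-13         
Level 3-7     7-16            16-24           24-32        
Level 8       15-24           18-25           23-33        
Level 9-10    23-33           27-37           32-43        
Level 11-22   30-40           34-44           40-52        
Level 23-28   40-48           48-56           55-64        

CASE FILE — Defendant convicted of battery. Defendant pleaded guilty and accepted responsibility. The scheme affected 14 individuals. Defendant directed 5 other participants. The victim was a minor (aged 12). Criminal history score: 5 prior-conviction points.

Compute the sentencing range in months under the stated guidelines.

16-24 months

Base offense level for battery: 2.
§2 does not apply.
§3 applies: 2 − 2 = 0.
§4 applies (level before this adjustment is 0 < 22, so +1): 0 + 1 = 1.
§5 does not apply.
§6 applies (level before this adjustment is 1 < 22, so +2): 1 + 2 = 3.
§7 applies: 3 + 3 = 6.
Final offense level: 6.
Criminal history: 5 prior points → Category Low (5).
Level 6 falls in the 3-7 band.
Grid: Level 3-7 × Category Low = 16-24 months.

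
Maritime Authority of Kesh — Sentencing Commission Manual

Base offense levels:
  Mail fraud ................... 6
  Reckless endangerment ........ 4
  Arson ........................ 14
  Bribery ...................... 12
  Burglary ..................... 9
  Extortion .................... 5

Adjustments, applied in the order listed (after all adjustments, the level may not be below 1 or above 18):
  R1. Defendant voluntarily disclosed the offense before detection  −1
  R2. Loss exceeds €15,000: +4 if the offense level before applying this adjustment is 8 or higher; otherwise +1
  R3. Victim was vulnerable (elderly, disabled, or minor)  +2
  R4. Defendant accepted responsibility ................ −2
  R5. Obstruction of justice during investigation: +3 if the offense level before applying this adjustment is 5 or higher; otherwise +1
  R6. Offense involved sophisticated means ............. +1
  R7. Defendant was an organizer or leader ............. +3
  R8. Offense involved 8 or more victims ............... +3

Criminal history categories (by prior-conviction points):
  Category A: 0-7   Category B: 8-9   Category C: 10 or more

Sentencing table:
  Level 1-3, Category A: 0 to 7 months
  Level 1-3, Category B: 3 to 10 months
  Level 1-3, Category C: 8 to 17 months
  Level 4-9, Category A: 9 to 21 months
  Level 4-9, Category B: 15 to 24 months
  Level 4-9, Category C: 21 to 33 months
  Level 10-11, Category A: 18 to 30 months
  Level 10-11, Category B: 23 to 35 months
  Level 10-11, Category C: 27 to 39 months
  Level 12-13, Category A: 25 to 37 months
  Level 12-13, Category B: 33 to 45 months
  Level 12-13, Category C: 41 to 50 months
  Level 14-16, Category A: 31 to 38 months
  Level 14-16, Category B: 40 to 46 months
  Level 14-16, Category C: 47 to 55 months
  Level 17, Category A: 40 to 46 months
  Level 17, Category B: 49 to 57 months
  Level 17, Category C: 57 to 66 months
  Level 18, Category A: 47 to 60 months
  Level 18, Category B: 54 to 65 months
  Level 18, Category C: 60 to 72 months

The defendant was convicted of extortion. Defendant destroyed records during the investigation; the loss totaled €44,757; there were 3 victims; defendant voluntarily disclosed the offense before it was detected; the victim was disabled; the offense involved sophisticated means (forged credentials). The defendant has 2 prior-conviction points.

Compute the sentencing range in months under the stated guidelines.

Base offense level for extortion: 5.
R1 applies: 5 − 1 = 4.
R2 applies (level before this adjustment is 4 < 8, so +1): 4 + 1 = 5.
R3 applies: 5 + 2 = 7.
R5 applies (level before this adjustment is 7 ≥ 5, so +3): 7 + 3 = 10.
R6 applies: 10 + 1 = 11.
Final offense level: 11.
Criminal history: 2 prior points → Category A (0-7).
Level 11 falls in the 10-11 band.
Grid: Level 10-11 × Category A = 18-30 months.

18-30 months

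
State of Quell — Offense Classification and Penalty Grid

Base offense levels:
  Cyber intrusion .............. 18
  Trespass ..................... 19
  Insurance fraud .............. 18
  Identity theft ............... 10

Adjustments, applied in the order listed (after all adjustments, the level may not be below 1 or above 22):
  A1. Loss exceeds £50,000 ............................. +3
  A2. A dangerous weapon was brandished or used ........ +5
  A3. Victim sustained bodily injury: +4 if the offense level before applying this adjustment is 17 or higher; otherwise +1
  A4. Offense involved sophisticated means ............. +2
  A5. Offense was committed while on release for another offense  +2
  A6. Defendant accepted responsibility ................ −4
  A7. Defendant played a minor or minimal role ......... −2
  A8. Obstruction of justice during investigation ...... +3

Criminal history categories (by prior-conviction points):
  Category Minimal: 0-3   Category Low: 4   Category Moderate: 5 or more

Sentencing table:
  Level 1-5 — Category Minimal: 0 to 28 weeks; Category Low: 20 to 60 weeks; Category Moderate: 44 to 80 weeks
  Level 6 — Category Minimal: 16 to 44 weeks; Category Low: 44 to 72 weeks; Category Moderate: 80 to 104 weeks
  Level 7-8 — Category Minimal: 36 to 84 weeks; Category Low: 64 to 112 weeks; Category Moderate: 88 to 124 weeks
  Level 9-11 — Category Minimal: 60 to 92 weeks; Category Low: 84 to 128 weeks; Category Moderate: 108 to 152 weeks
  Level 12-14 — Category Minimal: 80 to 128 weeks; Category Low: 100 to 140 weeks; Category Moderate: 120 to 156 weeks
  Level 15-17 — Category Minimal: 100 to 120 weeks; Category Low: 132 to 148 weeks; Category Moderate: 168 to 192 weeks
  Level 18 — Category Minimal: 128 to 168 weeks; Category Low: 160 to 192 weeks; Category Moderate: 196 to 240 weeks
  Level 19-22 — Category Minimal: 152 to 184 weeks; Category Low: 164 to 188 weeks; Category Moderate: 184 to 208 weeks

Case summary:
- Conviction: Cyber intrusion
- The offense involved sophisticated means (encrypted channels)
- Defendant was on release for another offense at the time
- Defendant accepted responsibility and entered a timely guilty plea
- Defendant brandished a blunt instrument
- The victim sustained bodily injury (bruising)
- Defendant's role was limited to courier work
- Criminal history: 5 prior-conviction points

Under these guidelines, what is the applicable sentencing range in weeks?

184-208 weeks

Base offense level for cyber intrusion: 18.
A1 does not apply.
A2 applies: 18 + 5 = 23.
A3 applies (level before this adjustment is 23 ≥ 17, so +4): 23 + 4 = 27.
A4 applies: 27 + 2 = 29.
A5 applies: 29 + 2 = 31.
A6 applies: 31 − 4 = 27.
A7 applies: 27 − 2 = 25.
A8 does not apply.
Level 25 exceeds the maximum of 22; capped at 22.
Final offense level: 22.
Criminal history: 5 prior points → Category Moderate (5+).
Level 22 falls in the 19-22 band.
Grid: Level 19-22 × Category Moderate = 184-208 weeks.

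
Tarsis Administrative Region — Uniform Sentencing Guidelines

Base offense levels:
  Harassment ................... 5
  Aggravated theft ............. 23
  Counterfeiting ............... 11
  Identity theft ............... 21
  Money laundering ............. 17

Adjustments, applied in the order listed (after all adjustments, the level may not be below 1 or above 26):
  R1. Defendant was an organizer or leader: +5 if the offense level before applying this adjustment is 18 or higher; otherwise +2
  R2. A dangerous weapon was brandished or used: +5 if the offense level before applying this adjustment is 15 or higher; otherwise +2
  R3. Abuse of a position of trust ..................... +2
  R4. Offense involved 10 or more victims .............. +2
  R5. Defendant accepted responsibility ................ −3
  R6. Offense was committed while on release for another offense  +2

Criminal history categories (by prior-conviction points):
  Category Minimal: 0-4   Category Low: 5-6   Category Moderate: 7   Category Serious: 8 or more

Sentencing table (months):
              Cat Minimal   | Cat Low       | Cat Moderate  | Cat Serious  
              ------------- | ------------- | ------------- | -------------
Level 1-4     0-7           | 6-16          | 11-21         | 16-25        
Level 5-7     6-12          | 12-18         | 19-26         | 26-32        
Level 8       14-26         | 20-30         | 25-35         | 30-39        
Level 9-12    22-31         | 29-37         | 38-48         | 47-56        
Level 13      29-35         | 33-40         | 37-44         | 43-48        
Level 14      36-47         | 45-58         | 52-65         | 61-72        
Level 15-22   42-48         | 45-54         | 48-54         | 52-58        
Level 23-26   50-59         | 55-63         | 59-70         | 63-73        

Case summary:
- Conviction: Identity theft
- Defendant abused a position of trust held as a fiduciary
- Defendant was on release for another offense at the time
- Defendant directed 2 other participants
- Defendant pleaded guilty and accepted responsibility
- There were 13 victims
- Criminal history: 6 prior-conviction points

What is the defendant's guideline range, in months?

55-63 months

Base offense level for identity theft: 21.
R1 applies (level before this adjustment is 21 ≥ 18, so +5): 21 + 5 = 26.
R2 does not apply.
R3 applies: 26 + 2 = 28.
R4 applies: 28 + 2 = 30.
R5 applies: 30 − 3 = 27.
R6 applies: 27 + 2 = 29.
Level 29 exceeds the maximum of 26; capped at 26.
Final offense level: 26.
Criminal history: 6 prior points → Category Low (5-6).
Level 26 falls in the 23-26 band.
Grid: Level 23-26 × Category Low = 55-63 months.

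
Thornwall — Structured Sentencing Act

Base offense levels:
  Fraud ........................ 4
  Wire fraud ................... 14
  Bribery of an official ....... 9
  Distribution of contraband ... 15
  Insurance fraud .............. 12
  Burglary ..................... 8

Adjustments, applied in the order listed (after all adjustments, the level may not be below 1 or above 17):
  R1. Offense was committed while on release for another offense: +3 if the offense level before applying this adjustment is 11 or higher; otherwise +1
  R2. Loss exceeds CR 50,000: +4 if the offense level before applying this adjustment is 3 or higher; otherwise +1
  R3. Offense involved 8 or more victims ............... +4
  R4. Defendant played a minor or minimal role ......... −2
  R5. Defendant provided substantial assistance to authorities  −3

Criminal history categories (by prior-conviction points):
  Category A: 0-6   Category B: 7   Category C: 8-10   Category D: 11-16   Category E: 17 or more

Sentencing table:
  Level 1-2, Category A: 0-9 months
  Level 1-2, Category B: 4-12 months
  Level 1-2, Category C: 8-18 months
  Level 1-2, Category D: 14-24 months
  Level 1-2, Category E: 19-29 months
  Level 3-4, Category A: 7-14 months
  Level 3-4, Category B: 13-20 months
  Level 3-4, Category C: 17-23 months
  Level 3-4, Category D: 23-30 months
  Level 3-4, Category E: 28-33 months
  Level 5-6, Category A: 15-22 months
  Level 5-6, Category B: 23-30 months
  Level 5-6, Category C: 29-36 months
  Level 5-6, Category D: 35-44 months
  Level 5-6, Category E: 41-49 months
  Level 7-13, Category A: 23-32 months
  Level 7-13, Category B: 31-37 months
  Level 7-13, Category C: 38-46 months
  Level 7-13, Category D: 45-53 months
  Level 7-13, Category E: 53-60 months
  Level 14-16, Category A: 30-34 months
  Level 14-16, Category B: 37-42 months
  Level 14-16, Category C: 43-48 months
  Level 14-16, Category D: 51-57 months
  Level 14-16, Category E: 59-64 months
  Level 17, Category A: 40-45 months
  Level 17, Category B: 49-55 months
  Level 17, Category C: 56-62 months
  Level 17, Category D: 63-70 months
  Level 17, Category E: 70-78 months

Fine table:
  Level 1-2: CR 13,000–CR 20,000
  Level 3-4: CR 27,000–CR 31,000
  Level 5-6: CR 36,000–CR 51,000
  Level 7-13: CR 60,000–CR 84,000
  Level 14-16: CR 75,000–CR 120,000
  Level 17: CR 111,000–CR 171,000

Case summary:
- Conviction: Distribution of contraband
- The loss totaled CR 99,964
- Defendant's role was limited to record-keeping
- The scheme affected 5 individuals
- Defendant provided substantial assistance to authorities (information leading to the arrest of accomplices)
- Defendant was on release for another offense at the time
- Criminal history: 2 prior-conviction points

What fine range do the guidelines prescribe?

Base offense level for distribution of contraband: 15.
R1 applies (level before this adjustment is 15 ≥ 11, so +3): 15 + 3 = 18.
R2 applies (level before this adjustment is 18 ≥ 3, so +4): 18 + 4 = 22.
R4 applies: 22 − 2 = 20.
R5 applies: 20 − 3 = 17.
Final offense level: 17.
Level 17 falls in the 17 band.
Fine table: Level 17 → CR 111,000–CR 171,000.

CR 111,000–CR 171,000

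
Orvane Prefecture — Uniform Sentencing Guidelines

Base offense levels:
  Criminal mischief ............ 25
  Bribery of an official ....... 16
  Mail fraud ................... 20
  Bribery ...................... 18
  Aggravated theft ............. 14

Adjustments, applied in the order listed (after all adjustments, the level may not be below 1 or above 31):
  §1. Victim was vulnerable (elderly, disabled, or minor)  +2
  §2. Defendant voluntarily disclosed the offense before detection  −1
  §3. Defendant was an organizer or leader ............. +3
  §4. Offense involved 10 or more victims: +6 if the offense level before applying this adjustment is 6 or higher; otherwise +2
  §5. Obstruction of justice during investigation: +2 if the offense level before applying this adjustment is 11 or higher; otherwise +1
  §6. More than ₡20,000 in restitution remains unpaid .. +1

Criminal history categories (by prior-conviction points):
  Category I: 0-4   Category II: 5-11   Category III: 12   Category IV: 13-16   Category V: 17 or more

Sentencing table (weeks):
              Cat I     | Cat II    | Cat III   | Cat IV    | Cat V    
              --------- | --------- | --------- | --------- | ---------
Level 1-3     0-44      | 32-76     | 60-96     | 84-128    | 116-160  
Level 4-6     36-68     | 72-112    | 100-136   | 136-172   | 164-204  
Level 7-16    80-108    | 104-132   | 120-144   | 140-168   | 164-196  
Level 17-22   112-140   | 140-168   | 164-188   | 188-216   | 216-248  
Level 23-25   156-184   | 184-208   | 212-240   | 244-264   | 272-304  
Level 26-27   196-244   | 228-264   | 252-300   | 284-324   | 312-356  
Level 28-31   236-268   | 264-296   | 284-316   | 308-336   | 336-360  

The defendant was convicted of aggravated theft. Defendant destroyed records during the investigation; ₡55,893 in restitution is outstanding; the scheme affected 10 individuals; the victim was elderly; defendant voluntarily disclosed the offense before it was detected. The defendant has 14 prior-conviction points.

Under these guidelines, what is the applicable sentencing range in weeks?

Base offense level for aggravated theft: 14.
§1 applies: 14 + 2 = 16.
§2 applies: 16 − 1 = 15.
§3 does not apply.
§4 applies (level before this adjustment is 15 ≥ 6, so +6): 15 + 6 = 21.
§5 applies (level before this adjustment is 21 ≥ 11, so +2): 21 + 2 = 23.
§6 applies: 23 + 1 = 24.
Final offense level: 24.
Criminal history: 14 prior points → Category IV (13-16).
Level 24 falls in the 23-25 band.
Grid: Level 23-25 × Category IV = 244-264 weeks.

244-264 weeks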